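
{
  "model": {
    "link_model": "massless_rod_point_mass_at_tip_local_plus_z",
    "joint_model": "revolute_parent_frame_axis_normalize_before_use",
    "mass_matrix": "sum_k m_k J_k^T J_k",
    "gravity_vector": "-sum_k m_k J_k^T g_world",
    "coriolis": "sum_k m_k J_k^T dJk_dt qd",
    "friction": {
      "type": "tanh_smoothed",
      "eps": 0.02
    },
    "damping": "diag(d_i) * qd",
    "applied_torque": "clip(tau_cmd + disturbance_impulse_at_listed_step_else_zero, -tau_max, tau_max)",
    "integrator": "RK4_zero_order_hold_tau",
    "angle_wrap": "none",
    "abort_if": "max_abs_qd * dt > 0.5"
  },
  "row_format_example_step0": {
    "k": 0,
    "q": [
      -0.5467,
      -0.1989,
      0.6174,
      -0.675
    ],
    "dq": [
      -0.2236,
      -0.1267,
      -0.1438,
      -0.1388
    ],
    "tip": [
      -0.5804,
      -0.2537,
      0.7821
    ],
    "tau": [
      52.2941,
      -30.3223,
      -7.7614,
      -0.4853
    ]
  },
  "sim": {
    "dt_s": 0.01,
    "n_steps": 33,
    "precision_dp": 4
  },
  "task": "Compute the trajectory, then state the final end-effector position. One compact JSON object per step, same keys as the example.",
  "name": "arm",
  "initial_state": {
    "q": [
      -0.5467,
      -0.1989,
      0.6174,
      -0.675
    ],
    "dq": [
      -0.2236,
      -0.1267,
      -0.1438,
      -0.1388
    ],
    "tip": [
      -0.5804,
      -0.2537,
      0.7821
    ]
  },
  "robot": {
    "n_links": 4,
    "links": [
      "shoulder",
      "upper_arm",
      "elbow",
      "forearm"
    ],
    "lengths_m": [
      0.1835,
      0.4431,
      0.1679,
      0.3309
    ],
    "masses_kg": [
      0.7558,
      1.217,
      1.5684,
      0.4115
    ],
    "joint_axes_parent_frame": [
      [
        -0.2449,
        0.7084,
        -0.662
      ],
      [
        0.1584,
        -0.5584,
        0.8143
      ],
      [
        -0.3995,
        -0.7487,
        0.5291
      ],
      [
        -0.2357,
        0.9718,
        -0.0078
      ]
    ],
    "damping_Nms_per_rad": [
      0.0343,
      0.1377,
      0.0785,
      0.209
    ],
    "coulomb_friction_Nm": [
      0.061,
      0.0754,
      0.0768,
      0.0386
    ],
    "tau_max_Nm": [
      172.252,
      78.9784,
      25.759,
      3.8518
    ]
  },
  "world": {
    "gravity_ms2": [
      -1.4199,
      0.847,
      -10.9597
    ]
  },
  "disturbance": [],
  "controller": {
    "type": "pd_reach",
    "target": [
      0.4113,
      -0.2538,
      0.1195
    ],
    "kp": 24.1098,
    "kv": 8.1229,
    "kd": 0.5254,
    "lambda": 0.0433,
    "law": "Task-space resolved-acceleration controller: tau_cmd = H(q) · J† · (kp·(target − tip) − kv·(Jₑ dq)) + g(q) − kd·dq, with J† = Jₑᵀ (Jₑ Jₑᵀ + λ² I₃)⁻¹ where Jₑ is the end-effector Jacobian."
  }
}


{"k":1,"q":[-0.5453,-0.198,0.6152,-0.6828],"dq":[0.4736,0.2792,-0.2808,-1.4123],"tip":[-0.5798,-0.2544,0.7808],"tau":[48.3184,-28.4194,-7.3014,0.2892]}
{"k":2,"q":[-0.5383,-0.1948,0.613,-0.7012],"dq":[0.9456,0.3623,-0.1527,-2.2464],"tip":[-0.5772,-0.2545,0.7783],"tau":[44.1174,-26.0953,-6.9157,0.7385]}
{"k":3,"q":[-0.5268,-0.191,0.6126,-0.7263],"dq":[1.3464,0.4028,0.0704,-2.7671],"tip":[-0.5731,-0.2534,0.7752],"tau":[39.9065,-23.6959,-6.5322,0.9683]}
{"k":4,"q":[-0.5117,-0.1868,0.6144,-0.7557],"dq":[1.6873,0.4288,0.2867,-3.1024],"tip":[-0.5677,-0.2512,0.7717],"tau":[35.8319,-21.3385,-6.1163,1.0718]}
{"k":5,"q":[-0.4934,-0.1826,0.6185,-0.7877],"dq":[1.9692,0.426,0.5275,-3.2841],"tip":[-0.561,-0.2478,0.7681],"tau":[31.988,-19.0784,-5.7129,1.0816]}
{"k":6,"q":[-0.4725,-0.1784,0.6249,-0.821],"dq":[2.203,0.4081,0.7662,-3.365],"tip":[-0.5533,-0.2433,0.7646],"tau":[28.4245,-16.9618,-5.3194,1.0365]}
{"k":7,"q":[-0.4495,-0.1745,0.6337,-0.8547],"dq":[2.3959,0.3811,0.9899,-3.38],"tip":[-0.5445,-0.2379,0.7612],"tau":[25.1583,-15.008,-4.9373,0.9612]}
{"k":8,"q":[-0.4248,-0.1708,0.6446,-0.8884],"dq":[2.5535,0.3481,1.1927,-3.3523],"tip":[-0.5349,-0.2317,0.7579],"tau":[22.1859,-13.2213,-4.5691,0.8717]}
{"k":9,"q":[-0.3986,-0.1676,0.6574,-0.9216],"dq":[2.6805,0.3109,1.3729,-3.2973],"tip":[-0.5244,-0.2249,0.7548],"tau":[19.4921,-11.597,-4.2177,0.7781]}
{"k":10,"q":[-0.3713,-0.1647,0.6719,-0.9543],"dq":[2.781,0.2704,1.5309,-3.2259],"tip":[-0.5131,-0.2177,0.752],"tau":[17.0552,-10.1254,-3.8858,0.6867]}
{"k":11,"q":[-0.3431,-0.1622,0.688,-0.9861],"dq":[2.8581,0.2272,1.6676,-3.1452],"tip":[-0.5012,-0.2101,0.7492],"tau":[14.8507,-8.7942,-3.5754,0.6016]}
{"k":12,"q":[-0.3143,-0.1601,0.7052,-1.0171],"dq":[2.9148,0.1815,1.7841,-3.0607],"tip":[-0.4886,-0.2024,0.7467],"tau":[12.8536,-7.5901,-3.2883,0.5252]}
{"k":13,"q":[-0.285,-0.1586,0.7236,-1.0473],"dq":[2.9533,0.1337,1.8815,-2.9761],"tip":[-0.4755,-0.1946,0.7443],"tau":[11.0397,-6.4997,-3.0252,0.4588]}
{"k":14,"q":[-0.2553,-0.1575,0.7428,-1.0767],"dq":[2.9758,0.084,1.9601,-2.8942],"tip":[-0.4618,-0.1868,0.742],"tau":[9.3863,-5.51,-2.7865,0.4031]}
{"k":15,"q":[-0.2255,-0.1569,0.7627,-1.1052],"dq":[2.9847,0.0344,2.0198,-2.8169],"tip":[-0.4477,-0.1791,0.7397],"tau":[7.8724,-4.6099,-2.5717,0.358]}
{"k":16,"q":[-0.1957,-0.1568,0.7831,-1.133],"dq":[3.0029,0.0225,2.0515,-2.7396],"tip":[-0.4333,-0.1717,0.7375],"tau":[6.4719,-3.8119,-2.3752,0.3205]}
{"k":17,"q":[-0.1657,-0.1568,0.8037,-1.1601],"dq":[3.0065,0.005,2.0661,-2.6707],"tip":[-0.4184,-0.1645,0.7354],"tau":[5.1772,-3.0782,-2.2031,0.2942]}
{"k":18,"q":[-0.1358,-0.157,0.8244,-1.1865],"dq":[2.9922,-0.0257,2.0652,-2.612],"tip":[-0.4034,-0.1576,0.7333],"tau":[3.9775,-2.3952,-2.054,0.2789]}
{"k":19,"q":[-0.1059,-0.1572,0.845,-1.2123],"dq":[2.9862,-0.0243,2.0366,-2.5568],"tip":[-0.388,-0.151,0.7312],"tau":[2.8506,-1.7825,-1.9199,0.2703]}
{"k":20,"q":[-0.0762,-0.1577,0.8652,-1.2377],"dq":[2.9513,-0.0581,2.0,-2.5148],"tip":[-0.3726,-0.1448,0.729],"tau":[1.8083,-1.1939,-1.8076,0.2724]}
{"k":21,"q":[-0.0469,-0.1585,0.8849,-1.2627],"dq":[2.9064,-0.0948,1.9473,-2.4804],"tip":[-0.357,-0.139,0.7269],"tau":[0.8364,-0.6436,-1.7093,0.2811]}
{"k":22,"q":[-0.0181,-0.1596,0.904,-1.2873],"dq":[2.8549,-0.1301,1.8792,-2.4517],"tip":[-0.3414,-0.1335,0.7247],"tau":[-0.0692,-0.1311,-1.6221,0.2946]}
{"k":23,"q":[0.0101,-0.1611,0.9224,-1.3117],"dq":[2.7995,-0.1602,1.7975,-2.4268],"tip":[-0.3258,-0.1283,0.7224],"tau":[-0.9108,0.3437,-1.5435,0.3113]}
{"k":24,"q":[0.0378,-0.1628,0.94,-1.3359],"dq":[2.7415,-0.1847,1.7051,-2.4044],"tip":[-0.3102,-0.1236,0.7201],"tau":[-1.6891,0.7817,-1.4717,0.3298]}
{"k":25,"q":[0.0649,-0.1648,0.9565,-1.3598],"dq":[2.6816,-0.2038,1.6053,-2.3832],"tip":[-0.2947,-0.1191,0.7177],"tau":[-2.4045,1.1839,-1.4053,0.3493]}
{"k":26,"q":[0.0914,-0.1669,0.9721,-1.3835],"dq":[2.6205,-0.2179,1.5014,-2.3621],"tip":[-0.2794,-0.115,0.7152],"tau":[-3.0574,1.5511,-1.3432,0.3687]}
{"k":27,"q":[0.1173,-0.1692,0.9865,-1.407],"dq":[2.5587,-0.2275,1.3964,-2.3403],"tip":[-0.2643,-0.1112,0.7126],"tau":[-3.6494,1.8843,-1.2848,0.3875]}
{"k":28,"q":[0.1425,-0.1715,1.0,-1.4303],"dq":[2.4969,-0.2332,1.2932,-2.3172],"tip":[-0.2493,-0.1077,0.71],"tau":[-4.1827,2.1849,-1.2299,0.4053]}
{"k":29,"q":[0.1672,-0.1738,1.0124,-1.4534],"dq":[2.4352,-0.2357,1.1938,-2.2925],"tip":[-0.2346,-0.1045,0.7072],"tau":[-4.6608,2.4547,-1.1783,0.422]}
{"k":30,"q":[0.1912,-0.1762,1.0239,-1.4762],"dq":[2.3741,-0.2355,1.1,-2.2663],"tip":[-0.2202,-0.1016,0.7044],"tau":[-5.0879,2.6962,-1.1301,0.4375]}
{"k":31,"q":[0.2147,-0.1786,1.0345,-1.4987],"dq":[2.3138,-0.2331,1.0128,-2.2386],"tip":[-0.2061,-0.0989,0.7014],"tau":[-5.4688,2.9116,-1.0854,0.4519]}
{"k":32,"q":[0.2375,-0.1809,1.0442,-1.5209],"dq":[2.2545,-0.229,0.9328,-2.2097],"tip":[-0.1922,-0.0965,0.6984],"tau":[-5.8084,3.1037,-1.0441,0.4655]}
{"k":33,"q":[0.2597,-0.1832,1.0531,-1.5429],"dq":[2.1963,-0.2234,0.8602,-2.18],"tip":[-0.1787,-0.0943,0.6952]}
{"summary": "final tip position (m): -0.1787 -0.0943 0.6952"}


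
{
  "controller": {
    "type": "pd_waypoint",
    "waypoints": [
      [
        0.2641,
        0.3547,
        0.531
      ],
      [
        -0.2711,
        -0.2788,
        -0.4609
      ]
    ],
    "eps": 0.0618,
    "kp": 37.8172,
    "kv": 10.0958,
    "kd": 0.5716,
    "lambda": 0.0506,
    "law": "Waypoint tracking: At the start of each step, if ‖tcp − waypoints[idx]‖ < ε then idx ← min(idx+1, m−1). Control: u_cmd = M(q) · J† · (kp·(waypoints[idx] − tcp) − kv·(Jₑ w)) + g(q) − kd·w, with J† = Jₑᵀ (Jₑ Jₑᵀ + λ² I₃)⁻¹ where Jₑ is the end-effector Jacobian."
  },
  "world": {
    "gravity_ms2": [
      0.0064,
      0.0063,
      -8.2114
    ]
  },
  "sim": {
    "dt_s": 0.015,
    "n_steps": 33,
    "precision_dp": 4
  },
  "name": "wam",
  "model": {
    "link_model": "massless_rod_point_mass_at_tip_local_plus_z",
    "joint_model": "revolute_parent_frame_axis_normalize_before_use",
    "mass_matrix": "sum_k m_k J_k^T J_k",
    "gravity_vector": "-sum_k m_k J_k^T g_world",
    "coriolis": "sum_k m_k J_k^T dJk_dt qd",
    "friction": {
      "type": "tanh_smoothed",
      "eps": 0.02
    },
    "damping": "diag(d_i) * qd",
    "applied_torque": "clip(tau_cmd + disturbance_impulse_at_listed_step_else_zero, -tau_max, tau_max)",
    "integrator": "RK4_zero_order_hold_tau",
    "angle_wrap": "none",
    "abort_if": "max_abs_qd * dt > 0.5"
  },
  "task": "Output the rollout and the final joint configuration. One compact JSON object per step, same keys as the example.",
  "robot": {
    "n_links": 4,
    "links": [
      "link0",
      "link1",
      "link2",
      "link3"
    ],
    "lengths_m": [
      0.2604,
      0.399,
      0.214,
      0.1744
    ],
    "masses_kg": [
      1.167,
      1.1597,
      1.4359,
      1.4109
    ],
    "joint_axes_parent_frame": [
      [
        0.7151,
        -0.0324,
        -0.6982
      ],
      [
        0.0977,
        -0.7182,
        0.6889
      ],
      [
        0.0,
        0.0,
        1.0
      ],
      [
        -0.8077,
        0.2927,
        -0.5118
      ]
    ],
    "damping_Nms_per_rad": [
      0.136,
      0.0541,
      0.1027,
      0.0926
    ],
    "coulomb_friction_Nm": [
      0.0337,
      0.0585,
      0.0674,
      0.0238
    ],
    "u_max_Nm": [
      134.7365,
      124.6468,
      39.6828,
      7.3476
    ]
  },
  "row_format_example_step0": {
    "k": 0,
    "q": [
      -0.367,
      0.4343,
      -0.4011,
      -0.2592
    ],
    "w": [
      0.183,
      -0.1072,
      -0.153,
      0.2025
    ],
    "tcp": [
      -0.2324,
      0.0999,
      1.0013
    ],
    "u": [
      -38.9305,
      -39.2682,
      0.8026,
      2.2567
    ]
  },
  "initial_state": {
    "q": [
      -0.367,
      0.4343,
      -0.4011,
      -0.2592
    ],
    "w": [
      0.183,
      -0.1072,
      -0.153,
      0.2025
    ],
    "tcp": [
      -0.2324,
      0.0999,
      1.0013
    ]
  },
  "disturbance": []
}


{"k":1,"q":[-0.3697,0.4291,-0.3932,-0.2772],"w":[-0.5145,-0.622,0.1473,-2.6138],"tcp":[-0.2302,0.1007,1.0014],"u":[-35.6427,-34.6179,0.5919,3.441]}
{"k":2,"q":[-0.3811,0.4166,-0.3958,-0.3254],"w":[-1.0079,-1.0331,-0.1176,-3.7645],"tcp":[-0.2256,0.1048,1.0007],"u":[-31.1804,-29.5657,0.7886,3.4008]}
{"k":3,"q":[-0.3995,0.3993,-0.3873,-0.3853],"w":[-1.4148,-1.3133,0.5378,-4.2451],"tcp":[-0.2186,0.1129,0.9996],"u":[-25.9955,-23.7761,0.4569,2.9033]}
{"k":4,"q":[-0.4228,0.3773,-0.3868,-0.4516],"w":[-1.6909,-1.6268,-0.2321,-4.5666],"tcp":[-0.2103,0.1249,0.9976],"u":[-20.0628,-18.703,0.9756,2.3766]}
{"k":5,"q":[-0.45,0.352,-0.3792,-0.5193],"w":[-1.9226,-1.7694,0.8888,-4.4901],"tcp":[-0.2004,0.1403,0.9949],"u":[-14.2614,-13.1025,0.3263,1.6952]}
{"k":6,"q":[-0.4796,0.3236,-0.3728,-0.5875],"w":[-2.0271,-2.0166,0.0518,-4.5791],"tcp":[-0.1897,0.1585,0.9912],"u":[-8.3775,-9.0221,0.8689,1.2278]}
{"k":7,"q":[-0.5106,0.2928,-0.3654,-0.654],"w":[-2.097,-2.1041,0.8412,-4.3044],"tcp":[-0.1783,0.1789,0.9866],"u":[-3.2231,-4.7163,0.3708,0.6564]}
{"k":8,"q":[-0.542,0.2602,-0.3541,-0.7178],"w":[-2.0973,-2.2341,0.6721,-4.1947],"tcp":[-0.1664,0.2007,0.981],"u":[1.5403,-1.6099,0.462,0.2946]}
{"k":9,"q":[-0.5732,0.2262,-0.3424,-0.7789],"w":[-2.0629,-2.3024,0.8712,-3.9684],"tcp":[-0.1543,0.2234,0.9744],"u":[5.6206,1.1208,0.3,-0.0421]}
{"k":10,"q":[-0.6036,0.1913,-0.3287,-0.837],"w":[-1.9998,-2.3509,0.9548,-3.7727],"tcp":[-0.1421,0.2465,0.9669],"u":[9.1331,3.2308,0.1997,-0.277]}
{"k":11,"q":[-0.633,0.1559,-0.3138,-0.892],"w":[-1.9178,-2.373,1.0348,-3.5817],"tcp":[-0.1299,0.2695,0.9586],"u":[12.0942,4.8743,0.0914,-0.4414]}
{"k":12,"q":[-0.661,0.1203,-0.2979,-0.9444],"w":[-1.8237,-2.3732,1.097,-3.4063],"tcp":[-0.1177,0.292,0.9495],"u":[14.5596,6.1157,-0.0127,-0.5417]}
{"k":13,"q":[-0.6876,0.0848,-0.2811,-0.9942],"w":[-1.7226,-2.3545,1.1437,-3.2486],"tcp":[-0.1057,0.3138,0.9399],"u":[16.5845,7.0266,-0.1118,-0.5885]}
{"k":14,"q":[-0.7126,0.0498,-0.2637,-1.0418],"w":[-1.618,-2.3199,1.1769,-3.109],"tcp":[-0.0938,0.3345,0.9298],"u":[18.2224,7.67,-0.2054,-0.5914]}
{"k":15,"q":[-0.7361,0.0153,-0.246,-1.0874],"w":[-1.5122,-2.2724,1.1987,-2.9864],"tcp":[-0.0821,0.3541,0.9193],"u":[19.5236,8.1003,-0.2935,-0.5592]}
{"k":16,"q":[-0.758,-0.0184,-0.2279,-1.1313],"w":[-1.407,-2.2146,1.2111,-2.879],"tcp":[-0.0706,0.3725,0.9085],"u":[20.5334,8.3635,-0.3763,-0.4995]}
{"k":17,"q":[-0.7783,-0.0511,-0.2098,-1.1737],"w":[-1.3035,-2.1486,1.2159,-2.7849],"tcp":[-0.0593,0.3895,0.8975],"u":[21.2928,8.4974,-0.4544,-0.419]}
{"k":18,"q":[-0.7971,-0.0828,-0.1916,-1.2148],"w":[-1.2025,-2.0766,1.2147,-2.7019],"tcp":[-0.0482,0.4052,0.8865],"u":[21.8382,8.5331,-0.5281,-0.3232]}
{"k":19,"q":[-0.8143,-0.1134,-0.1734,-1.2546],"w":[-1.1044,-2.0001,1.2086,-2.628],"tcp":[-0.0374,0.4195,0.8755],"u":[22.2017,8.4955,-0.5978,-0.2167]}
{"k":20,"q":[-0.8302,-0.1428,-0.1554,-1.2935],"w":[-1.0096,-1.9208,1.1988,-2.5614],"tcp":[-0.0267,0.4324,0.8646],"u":[22.4113,8.4044,-0.6639,-0.1033]}
{"k":21,"q":[-0.8446,-0.171,-0.1376,-1.3313],"w":[-0.9182,-1.8397,1.1861,-2.5004],"tcp":[-0.0162,0.444,0.8539],"u":[22.4918,8.2756,-0.7265,0.0139]}
{"k":22,"q":[-0.8577,-0.198,-0.1199,-1.3683],"w":[-0.8305,-1.7579,1.171,-2.4438],"tcp":[-0.0059,0.4544,0.8434],"u":[22.4646,8.1212,-0.7858,0.1323]}
{"k":23,"q":[-0.8696,-0.2238,-0.1025,-1.4045],"w":[-0.7463,-1.6763,1.1541,-2.3904],"tcp":[0.0042,0.4636,0.8331],"u":[22.3483,7.9509,-0.842,0.25]}
{"k":24,"q":[-0.8801,-0.2484,-0.0854,-1.4399],"w":[-0.6659,-1.5954,1.1357,-2.3393],"tcp":[0.0141,0.4716,0.8232],"u":[22.159,7.7719,-0.895,0.3654]}
{"k":25,"q":[-0.8895,-0.2717,-0.0685,-1.4746],"w":[-0.5891,-1.5159,1.1162,-2.2898],"tcp":[0.0238,0.4785,0.8135],"u":[21.9105,7.5897,-0.9448,0.4773]}
{"k":26,"q":[-0.8978,-0.2939,-0.052,-1.5085],"w":[-0.5159,-1.4381,1.0958,-2.2415],"tcp":[0.0333,0.4844,0.8043],"u":[21.6146,7.4085,-0.9916,0.5848]}
{"k":27,"q":[-0.905,-0.3149,-0.0357,-1.5417],"w":[-0.4464,-1.3624,1.0747,-2.1938],"tcp":[0.0426,0.4895,0.7953],"u":[21.2816,7.2312,-1.0353,0.6872]}
{"k":28,"q":[-0.9112,-0.3348,-0.0198,-1.5742],"w":[-0.3804,-1.289,1.0531,-2.1467],"tcp":[0.0517,0.4936,0.7868],"u":[20.9201,7.0601,-1.0758,0.7841]}
{"k":29,"q":[-0.9165,-0.3536,-0.0042,-1.606],"w":[-0.318,-1.2182,1.0312,-2.0998],"tcp":[0.0605,0.4969,0.7786],"u":[20.5376,6.8967,-1.1133,0.8752]}
{"k":30,"q":[-0.9208,-0.3714,0.0111,-1.6371],"w":[-0.259,-1.15,1.0089,-2.0532],"tcp":[0.0692,0.4995,0.7708],"u":[20.1402,6.742,-1.1478,0.9603]}
{"k":31,"q":[-0.9243,-0.3881,0.0261,-1.6675],"w":[-0.2035,-1.0846,0.9866,-2.0068],"tcp":[0.0777,0.5014,0.7633],"u":[19.7333,6.5966,-1.1792,1.0394]}
{"k":32,"q":[-0.9269,-0.4039,0.0407,-1.6972],"w":[-0.1513,-1.0218,0.9642,-1.9606],"tcp":[0.086,0.5027,0.7562],"u":[19.3215,6.4607,-1.2078,1.1125]}
{"k":33,"q":[-0.9288,-0.4188,0.055,-1.7262],"w":[-0.1024,-0.9618,0.942,-1.9148],"tcp":[0.0941,0.5035,0.7495]}
{"summary": "final q (rad): -0.9288 -0.4188 0.0550 -1.7262"}


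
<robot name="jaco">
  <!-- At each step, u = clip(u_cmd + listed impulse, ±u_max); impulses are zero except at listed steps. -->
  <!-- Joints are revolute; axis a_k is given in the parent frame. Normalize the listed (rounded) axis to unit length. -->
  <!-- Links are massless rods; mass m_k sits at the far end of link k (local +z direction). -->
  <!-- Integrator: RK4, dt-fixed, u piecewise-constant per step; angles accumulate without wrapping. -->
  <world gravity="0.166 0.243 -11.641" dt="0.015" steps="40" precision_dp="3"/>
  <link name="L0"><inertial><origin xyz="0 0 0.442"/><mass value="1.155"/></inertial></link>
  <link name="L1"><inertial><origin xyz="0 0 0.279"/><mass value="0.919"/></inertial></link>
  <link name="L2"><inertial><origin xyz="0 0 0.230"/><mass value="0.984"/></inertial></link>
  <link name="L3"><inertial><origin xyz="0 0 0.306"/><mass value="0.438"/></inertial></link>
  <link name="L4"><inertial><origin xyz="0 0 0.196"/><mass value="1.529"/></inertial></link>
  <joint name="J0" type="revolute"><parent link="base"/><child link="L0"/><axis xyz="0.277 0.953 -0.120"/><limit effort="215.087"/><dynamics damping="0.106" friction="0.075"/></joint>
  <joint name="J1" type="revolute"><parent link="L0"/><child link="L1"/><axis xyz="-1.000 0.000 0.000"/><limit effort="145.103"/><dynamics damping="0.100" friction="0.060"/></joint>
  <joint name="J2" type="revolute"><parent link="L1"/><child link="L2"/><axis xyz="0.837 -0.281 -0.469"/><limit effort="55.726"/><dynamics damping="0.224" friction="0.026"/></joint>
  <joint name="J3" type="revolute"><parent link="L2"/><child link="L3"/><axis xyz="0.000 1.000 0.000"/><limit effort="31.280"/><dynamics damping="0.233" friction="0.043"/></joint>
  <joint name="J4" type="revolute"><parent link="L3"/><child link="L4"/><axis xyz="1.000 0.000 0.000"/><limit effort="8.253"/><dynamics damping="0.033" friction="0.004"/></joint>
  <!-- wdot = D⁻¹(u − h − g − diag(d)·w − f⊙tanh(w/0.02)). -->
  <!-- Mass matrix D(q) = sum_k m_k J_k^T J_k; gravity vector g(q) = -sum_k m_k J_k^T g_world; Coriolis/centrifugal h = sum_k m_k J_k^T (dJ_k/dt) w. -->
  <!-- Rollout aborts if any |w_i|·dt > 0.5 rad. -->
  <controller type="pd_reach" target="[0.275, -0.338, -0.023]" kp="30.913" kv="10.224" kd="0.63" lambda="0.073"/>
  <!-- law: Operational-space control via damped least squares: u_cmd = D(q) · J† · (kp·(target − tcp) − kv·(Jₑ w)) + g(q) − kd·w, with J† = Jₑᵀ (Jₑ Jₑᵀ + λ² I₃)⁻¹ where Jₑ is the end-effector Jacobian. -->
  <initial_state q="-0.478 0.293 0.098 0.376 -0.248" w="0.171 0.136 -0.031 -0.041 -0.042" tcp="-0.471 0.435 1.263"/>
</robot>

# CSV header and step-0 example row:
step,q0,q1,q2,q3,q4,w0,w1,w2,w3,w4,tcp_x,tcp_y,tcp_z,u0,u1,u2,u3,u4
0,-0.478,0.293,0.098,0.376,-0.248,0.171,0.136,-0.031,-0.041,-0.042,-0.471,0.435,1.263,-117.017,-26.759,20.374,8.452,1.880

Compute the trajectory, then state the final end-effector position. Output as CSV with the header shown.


step,q0,q1,q2,q3,q4,w0,w1,w2,w3,w4,tcp_x,tcp_y,tcp_z,u0,u1,u2,u3,u4
1,-0.486,0.289,0.097,0.408,-0.258,-1.292,-0.751,-0.139,4.220,-1.106,-0.466,0.435,1.261,-97.543,-23.729,17.988,5.603,2.362
2,-0.515,0.270,0.088,0.494,-0.266,-2.466,-1.802,-1.194,7.109,0.207,-0.458,0.430,1.252,-67.927,-19.689,14.708,5.355,1.291
3,-0.557,0.238,0.067,0.614,-0.257,-3.191,-2.437,-1.704,8.861,1.180,-0.449,0.420,1.237,-30.655,-16.762,11.120,6.173,0.793
4,-0.608,0.200,0.041,0.753,-0.237,-3.487,-2.674,-1.696,9.599,1.628,-0.440,0.406,1.213,3.167,-14.922,8.221,6.738,0.833
5,-0.660,0.160,0.018,0.898,-0.212,-3.486,-2.644,-1.354,9.697,1.608,-0.430,0.389,1.182,28.346,-13.689,6.223,6.404,1.167
6,-0.711,0.121,0.001,1.041,-0.188,-3.326,-2.514,-0.952,9.468,1.521,-0.420,0.369,1.146,45.102,-12.609,4.916,5.165,1.434
7,-0.759,0.085,-0.011,1.180,-0.165,-3.089,-2.360,-0.576,9.104,1.489,-0.410,0.347,1.105,55.617,-11.565,4.042,3.260,1.545
8,-0.803,0.050,-0.017,1.314,-0.142,-2.815,-2.208,-0.243,8.700,1.531,-0.399,0.324,1.061,61.893,-10.556,3.424,0.953,1.509
9,-0.843,0.018,-0.019,1.441,-0.119,-2.523,-2.071,0.044,8.297,1.644,-0.388,0.300,1.016,65.374,-9.600,2.954,-1.543,1.349
10,-0.879,-0.012,-0.016,1.562,-0.092,-2.222,-1.962,0.273,7.905,1.830,-0.377,0.277,0.971,67.040,-8.709,2.586,-4.068,1.083
11,-0.910,-0.041,-0.011,1.678,-0.063,-1.914,-1.863,0.488,7.541,2.018,-0.365,0.253,0.925,67.596,-7.910,2.258,-6.518,0.776
12,-0.936,-0.068,-0.002,1.788,-0.031,-1.602,-1.791,0.652,7.195,2.250,-0.352,0.229,0.879,67.460,-7.183,1.963,-8.814,0.414
13,-0.958,-0.095,0.008,1.893,0.004,-1.287,-1.745,0.765,6.865,2.498,-0.339,0.206,0.834,66.964,-6.544,1.696,-10.907,0.035
14,-0.975,-0.121,0.020,1.994,0.044,-0.968,-1.730,0.810,6.551,2.744,-0.326,0.184,0.790,66.334,-6.003,1.466,-12.765,-0.338
15,-0.987,-0.147,0.032,2.090,0.087,-0.645,-1.749,0.776,6.251,2.959,-0.313,0.162,0.747,65.734,-5.575,1.283,-14.370,-0.667
16,-0.994,-0.174,0.042,2.181,0.132,-0.318,-1.802,0.651,5.967,3.105,-0.300,0.142,0.705,65.271,-5.272,1.155,-15.715,-0.916
17,-0.996,-0.202,0.050,2.269,0.179,0.014,-1.890,0.436,5.704,3.144,-0.288,0.122,0.665,65.008,-5.097,1.083,-16.800,-1.048
18,-0.994,-0.231,0.054,2.352,0.226,0.352,-2.006,0.143,5.464,3.046,-0.276,0.104,0.626,64.984,-5.021,1.053,-17.629,-1.039
19,-0.986,-0.262,0.054,2.433,0.270,0.701,-2.121,-0.145,5.258,2.803,-0.265,0.087,0.589,65.204,-4.999,0.999,-18.220,-0.888
20,-0.973,-0.295,0.049,2.510,0.310,1.063,-2.240,-0.450,5.074,2.450,-0.255,0.072,0.554,65.698,-4.971,0.925,-18.578,-0.624
21,-0.954,-0.329,0.040,2.585,0.343,1.441,-2.353,-0.753,4.911,2.013,-0.246,0.057,0.521,66.551,-4.967,0.841,-18.720,-0.277
22,-0.929,-0.365,0.027,2.657,0.370,1.843,-2.438,-1.000,4.768,1.539,-0.237,0.044,0.491,67.928,-5.135,0.769,-18.672,0.109
23,-0.898,-0.402,0.011,2.728,0.390,2.275,-2.496,-1.188,4.643,1.069,-0.230,0.031,0.464,70.024,-5.695,0.781,-18.457,0.488
24,-0.861,-0.440,-0.008,2.797,0.403,2.746,-2.535,-1.316,4.538,0.630,-0.223,0.018,0.439,73.023,-6.907,0.963,-18.097,0.826
25,-0.816,-0.478,-0.028,2.864,0.409,3.266,-2.571,-1.388,4.457,0.240,-0.217,0.006,0.417,76.922,-9.067,1.418,-17.604,1.098
26,-0.762,-0.517,-0.048,2.931,0.411,3.846,-2.629,-1.408,4.406,-0.092,-0.212,-0.006,0.399,80.948,-12.493,2.280,-16.956,1.286
27,-0.700,-0.557,-0.069,2.997,0.408,4.490,-2.748,-1.378,4.390,-0.355,-0.207,-0.018,0.384,81.962,-17.223,3.675,-16.040,1.372
28,-0.628,-0.600,-0.089,3.063,0.401,5.172,-2.983,-1.311,4.390,-0.532,-0.203,-0.030,0.373,72.038,-21.826,5.452,-14.579,1.332
29,-0.545,-0.648,-0.108,3.128,0.393,5.784,-3.365,-1.200,4.338,-0.542,-0.198,-0.042,0.365,43.445,-22.305,6.664,-12.362,1.109
30,-0.456,-0.702,-0.125,3.192,0.387,6.145,-3.813,-1.050,4.125,-0.297,-0.193,-0.056,0.362,7.162,-16.675,6.316,-9.877,0.695
31,-0.364,-0.762,-0.140,3.251,0.385,6.186,-4.128,-0.905,3.725,0.125,-0.186,-0.069,0.362,-17.013,-9.217,5.005,-7.817,0.206
32,-0.272,-0.824,-0.153,3.303,0.389,6.037,-4.222,-0.825,3.239,0.506,-0.177,-0.083,0.363,-26.918,-3.474,3.740,-6.216,-0.211
33,-0.183,-0.887,-0.165,3.348,0.399,5.835,-4.130,-0.799,2.758,0.771,-0.166,-0.097,0.365,-29.221,0.280,2.835,-4.850,-0.537
34,-0.097,-0.947,-0.178,3.386,0.411,5.646,-3.917,-0.809,2.324,0.928,-0.154,-0.111,0.367,-28.678,2.700,2.257,-3.586,-0.798
35,-0.013,-1.004,-0.190,3.418,0.425,5.490,-3.631,-0.832,1.944,1.013,-0.139,-0.124,0.368,-27.451,4.302,1.914,-2.384,-1.025
36,0.068,-1.056,-0.203,3.444,0.441,5.364,-3.305,-0.854,1.613,1.051,-0.124,-0.137,0.368,-26.349,5.383,1.731,-1.240,-1.230
37,0.148,-1.103,-0.216,3.466,0.456,5.261,-2.956,-0.870,1.324,1.056,-0.107,-0.149,0.366,-25.614,6.102,1.654,-0.160,-1.419
38,0.226,-1.145,-0.229,3.484,0.472,5.172,-2.598,-0.873,1.071,1.037,-0.090,-0.161,0.364,-25.268,6.551,1.642,0.850,-1.589
39,0.303,-1.181,-0.242,3.499,0.487,5.087,-2.241,-0.861,0.848,1.000,-0.072,-0.172,0.360,-25.256,6.783,1.670,1.790,-1.740
40,0.379,-1.212,-0.255,3.510,0.502,5.001,-1.891,-0.833,0.651,0.948,-0.054,-0.182,0.354,,,,,
# final tcp position (m): -0.054 -0.182 0.354


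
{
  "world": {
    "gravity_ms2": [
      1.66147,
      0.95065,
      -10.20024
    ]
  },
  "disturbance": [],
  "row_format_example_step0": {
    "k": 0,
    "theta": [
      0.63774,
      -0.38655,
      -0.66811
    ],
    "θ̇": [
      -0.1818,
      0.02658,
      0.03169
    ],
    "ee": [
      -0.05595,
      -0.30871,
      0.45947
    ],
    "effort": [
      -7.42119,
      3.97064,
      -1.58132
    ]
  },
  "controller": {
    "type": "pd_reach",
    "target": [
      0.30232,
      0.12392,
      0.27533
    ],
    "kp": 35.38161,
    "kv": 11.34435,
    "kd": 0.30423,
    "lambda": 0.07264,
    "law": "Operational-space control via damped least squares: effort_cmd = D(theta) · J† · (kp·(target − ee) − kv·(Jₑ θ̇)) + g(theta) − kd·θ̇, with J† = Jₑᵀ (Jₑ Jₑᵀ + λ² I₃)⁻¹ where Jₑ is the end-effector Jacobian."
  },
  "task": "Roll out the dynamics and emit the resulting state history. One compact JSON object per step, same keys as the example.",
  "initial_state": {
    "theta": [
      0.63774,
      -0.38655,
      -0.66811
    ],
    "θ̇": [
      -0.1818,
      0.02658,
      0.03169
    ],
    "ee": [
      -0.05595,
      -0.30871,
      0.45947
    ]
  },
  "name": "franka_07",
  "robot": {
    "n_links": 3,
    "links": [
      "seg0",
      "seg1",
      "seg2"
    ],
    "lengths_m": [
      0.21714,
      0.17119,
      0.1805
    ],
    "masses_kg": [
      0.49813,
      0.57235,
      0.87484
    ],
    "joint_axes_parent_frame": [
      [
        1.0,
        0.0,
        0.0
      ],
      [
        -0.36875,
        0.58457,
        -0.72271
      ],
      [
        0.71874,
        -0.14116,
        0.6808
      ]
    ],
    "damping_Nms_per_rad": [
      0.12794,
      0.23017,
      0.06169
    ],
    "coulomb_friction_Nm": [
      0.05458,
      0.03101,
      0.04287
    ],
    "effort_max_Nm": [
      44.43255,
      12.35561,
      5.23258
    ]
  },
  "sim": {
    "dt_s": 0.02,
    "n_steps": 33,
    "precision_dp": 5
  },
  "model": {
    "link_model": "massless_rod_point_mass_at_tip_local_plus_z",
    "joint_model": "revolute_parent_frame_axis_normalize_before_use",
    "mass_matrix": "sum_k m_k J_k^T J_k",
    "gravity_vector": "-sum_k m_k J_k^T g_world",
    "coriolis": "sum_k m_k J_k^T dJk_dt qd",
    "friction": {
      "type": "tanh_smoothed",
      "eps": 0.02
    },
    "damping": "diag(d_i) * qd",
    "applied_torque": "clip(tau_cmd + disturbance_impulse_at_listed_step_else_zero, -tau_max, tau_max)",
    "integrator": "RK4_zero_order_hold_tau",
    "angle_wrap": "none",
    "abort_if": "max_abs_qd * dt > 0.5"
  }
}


{"k":1,"theta":[0.63618,-0.38109,-0.68376],"\u03b8\u0307":[0.00757,0.53835,-1.46089],"ee":[-0.05389,-0.30561,0.46126],"effort":[-6.46824,3.11236,-0.84674]}
{"k":2,"theta":[0.63581,-0.36247,-0.70444],"\u03b8\u0307":[-0.03945,1.293,-0.69827],"ee":[-0.0486,-0.30094,0.46428],"effort":[-6.05951,2.45489,-0.93407]}
{"k":3,"theta":[0.6354,-0.33601,-0.72761],"\u03b8\u0307":[-0.00877,1.36291,-1.57407],"ee":[-0.04127,-0.29506,0.46796],"effort":[-5.46514,2.04538,-0.50043]}
{"k":4,"theta":[0.63439,-0.30519,-0.7535],"\u03b8\u0307":[-0.08787,1.70591,-1.0741],"ee":[-0.03256,-0.28811,0.47194],"effort":[-5.19062,1.67015,-0.55109]}
{"k":5,"theta":[0.63243,-0.27156,-0.78028],"\u03b8\u0307":[-0.11087,1.66809,-1.58271],"ee":[-0.0229,-0.28032,0.47594],"effort":[-4.80626,1.41007,-0.27314]}
{"k":6,"theta":[0.62941,-0.23638,-0.80824],"\u03b8\u0307":[-0.18729,1.84354,-1.25441],"ee":[-0.01252,-0.27177,0.47976],"effort":[-4.59619,1.13782,-0.28235]}
{"k":7,"theta":[0.62525,-0.20017,-0.83641],"\u03b8\u0307":[-0.22934,1.78726,-1.55413],"ee":[-0.00165,-0.26261,0.48328],"effort":[-4.31656,0.92719,-0.08383]}
{"k":8,"theta":[0.61995,-0.16345,-0.86499],"\u03b8\u0307":[-0.29857,1.88216,-1.33512],"ee":[0.00959,-0.25288,0.48638],"effort":[-4.13101,0.69597,-0.05998]}
{"k":9,"theta":[0.61349,-0.12642,-0.89343],"\u03b8\u0307":[-0.34798,1.82943,-1.50869],"ee":[0.02109,-0.24269,0.48902],"effort":[-3.90063,0.50194,0.09462]}
{"k":10,"theta":[0.60588,-0.08932,-0.92185],"\u03b8\u0307":[-0.41152,1.87902,-1.3567],"ee":[0.03274,-0.23208,0.49112],"effort":[-3.71976,0.2907,0.1406]}
{"k":11,"theta":[0.59713,-0.05228,-0.9499],"\u03b8\u0307":[-0.46374,1.83219,-1.4512],"ee":[0.04446,-0.22112,0.49267],"effort":[-3.50937,0.10463,0.26828]}
{"k":12,"theta":[0.58726,-0.01544,-0.97763],"\u03b8\u0307":[-0.523,1.85286,-1.33953],"ee":[0.05618,-0.20986,0.49363],"effort":[-3.32428,-0.0924,0.32668]}
{"k":13,"theta":[0.57628,0.02113,-1.00482],"\u03b8\u0307":[-0.57541,1.8096,-1.3834],"ee":[0.06781,-0.19838,0.49401],"effort":[-3.11974,-0.27031,0.4353]}
{"k":14,"theta":[0.56422,0.05731,-1.03148],"\u03b8\u0307":[-0.63072,1.81012,-1.29565],"ee":[0.07929,-0.18671,0.49379],"effort":[-2.92792,-0.45301,0.49822]}
{"k":15,"theta":[0.5511,0.09303,-1.05747],"\u03b8\u0307":[-0.68128,1.76772,-1.30674],"ee":[0.09056,-0.17492,0.49299],"effort":[-2.72366,-0.61956,0.59105]}
{"k":16,"theta":[0.53697,0.12821,-1.08278],"\u03b8\u0307":[-0.73214,1.75336,-1.23313],"ee":[0.10157,-0.16305,0.49163],"effort":[-2.5261,-0.78575,0.65241]}
{"k":17,"theta":[0.52187,0.16279,-1.10732],"\u03b8\u0307":[-0.77906,1.70981,-1.22298],"ee":[0.11227,-0.15117,0.48974],"effort":[-2.32126,-0.93719,0.7306]}
{"k":18,"theta":[0.50584,0.19669,-1.13108],"\u03b8\u0307":[-0.82456,1.6841,-1.15788],"ee":[0.12262,-0.13932,0.48734],"effort":[-2.12072,-1.08438,0.78599]}
{"k":19,"theta":[0.48894,0.22986,-1.15401],"\u03b8\u0307":[-0.86624,1.63833,-1.13413],"ee":[0.13258,-0.12756,0.48448],"effort":[-1.91683,-1.21755,0.84988]}
{"k":20,"theta":[0.47124,0.26223,-1.17608],"\u03b8\u0307":[-0.9053,1.60393,-1.07451],"ee":[0.14214,-0.11592,0.48118],"effort":[-1.71671,-1.34382,0.89646]}
{"k":21,"theta":[0.45279,0.29377,-1.19728],"\u03b8\u0307":[-0.94041,1.55569,-1.04236],"ee":[0.15125,-0.10446,0.4775],"effort":[-1.51628,-1.45666,0.94635]}
{"k":22,"theta":[0.43368,0.32442,-1.21759],"\u03b8\u0307":[-0.97208,1.51482,-0.98673],"ee":[0.15992,-0.0932,0.47348],"effort":[-1.31998,-1.56107,0.98263]}
{"k":23,"theta":[0.41398,0.35416,-1.237],"\u03b8\u0307":[-0.99959,1.46448,-0.94983],"ee":[0.16813,-0.08219,0.46916],"effort":[-1.12568,-1.65279,1.01915]}
{"k":24,"theta":[0.39376,0.38294,-1.25553],"\u03b8\u0307":[-1.02319,1.41915,-0.8976],"ee":[0.17589,-0.07145,0.46459],"effort":[-0.93619,-1.73547,1.04475]}
{"k":25,"theta":[0.37312,0.41074,-1.27316],"\u03b8\u0307":[-1.0425,1.36751,-0.85854],"ee":[0.18318,-0.06101,0.45982],"effort":[-0.7504,-1.80648,1.06895]}
{"k":26,"theta":[0.35213,0.43755,-1.28991],"\u03b8\u0307":[-1.05768,1.31957,-0.80962],"ee":[0.19003,-0.05089,0.45488],"effort":[-0.57009,-1.86859,1.08438]}
{"k":27,"theta":[0.33089,0.46336,-1.30579],"\u03b8\u0307":[-1.06862,1.26766,-0.77028],"ee":[0.19644,-0.04111,0.44982],"effort":[-0.39468,-1.92028,1.09769]}
{"k":28,"theta":[0.30946,0.48817,-1.32082],"\u03b8\u0307":[-1.07547,1.21876,-0.72478],"ee":[0.20242,-0.03168,0.44467],"effort":[-0.22526,-1.96375,1.10404]}
{"k":29,"theta":[0.28794,0.51197,-1.33503],"\u03b8\u0307":[-1.0783,1.16766,-0.6865],"ee":[0.208,-0.0226,0.43947],"effort":[-0.06153,-1.99823,1.10816]}
{"k":30,"theta":[0.26639,0.53478,-1.34843],"\u03b8\u0307":[-1.0773,1.11926,-0.6446],"ee":[0.21319,-0.01389,0.43425],"effort":[0.0959,-2.02551,1.10687]}
{"k":31,"theta":[0.24491,0.55662,-1.36106],"\u03b8\u0307":[-1.07265,1.06998,-0.60833],"ee":[0.218,-0.00555,0.42904],"effort":[0.24721,-2.04528,1.10358]}
{"k":32,"theta":[0.22355,0.57749,-1.37295],"\u03b8\u0307":[-1.06459,1.02326,-0.57013],"ee":[0.22247,0.00243,0.42386],"effort":[0.39209,-2.05903,1.09621]}
{"k":33,"theta":[0.20238,0.59744,-1.38412],"\u03b8\u0307":[-1.05339,0.97661,-0.53647],"ee":[0.22661,0.01005,0.41874]}


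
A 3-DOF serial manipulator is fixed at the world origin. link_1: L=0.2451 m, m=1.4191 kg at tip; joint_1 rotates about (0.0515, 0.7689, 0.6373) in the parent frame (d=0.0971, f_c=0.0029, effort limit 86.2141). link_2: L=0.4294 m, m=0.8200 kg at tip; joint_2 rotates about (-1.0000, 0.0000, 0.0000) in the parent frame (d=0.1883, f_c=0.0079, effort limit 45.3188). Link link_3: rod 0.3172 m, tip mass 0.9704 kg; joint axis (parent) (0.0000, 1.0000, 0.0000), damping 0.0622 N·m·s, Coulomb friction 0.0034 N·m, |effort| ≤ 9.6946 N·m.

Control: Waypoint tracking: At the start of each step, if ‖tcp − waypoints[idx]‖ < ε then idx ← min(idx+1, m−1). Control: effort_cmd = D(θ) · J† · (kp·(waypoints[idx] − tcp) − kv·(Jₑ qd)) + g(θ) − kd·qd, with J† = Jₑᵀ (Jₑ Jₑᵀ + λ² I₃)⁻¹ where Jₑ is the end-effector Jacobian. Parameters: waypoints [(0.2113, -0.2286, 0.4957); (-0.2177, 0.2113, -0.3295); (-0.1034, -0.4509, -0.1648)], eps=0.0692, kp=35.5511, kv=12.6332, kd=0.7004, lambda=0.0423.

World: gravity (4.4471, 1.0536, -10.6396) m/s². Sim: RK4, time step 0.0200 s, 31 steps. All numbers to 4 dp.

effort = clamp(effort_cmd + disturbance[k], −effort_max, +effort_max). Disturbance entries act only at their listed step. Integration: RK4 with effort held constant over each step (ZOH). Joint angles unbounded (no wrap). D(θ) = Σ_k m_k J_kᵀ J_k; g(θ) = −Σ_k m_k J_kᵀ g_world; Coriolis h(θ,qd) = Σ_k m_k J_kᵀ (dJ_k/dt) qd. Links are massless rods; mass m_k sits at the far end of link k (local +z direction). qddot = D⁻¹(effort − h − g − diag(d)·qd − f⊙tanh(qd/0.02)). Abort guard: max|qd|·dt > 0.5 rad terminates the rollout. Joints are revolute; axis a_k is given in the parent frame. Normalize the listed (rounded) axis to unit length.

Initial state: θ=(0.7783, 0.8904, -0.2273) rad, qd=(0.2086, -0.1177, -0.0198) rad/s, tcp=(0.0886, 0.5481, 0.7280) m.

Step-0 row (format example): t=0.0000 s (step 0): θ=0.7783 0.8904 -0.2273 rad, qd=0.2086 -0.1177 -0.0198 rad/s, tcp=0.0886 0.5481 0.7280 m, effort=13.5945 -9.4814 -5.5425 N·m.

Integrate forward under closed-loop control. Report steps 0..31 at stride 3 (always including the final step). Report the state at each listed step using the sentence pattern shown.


t=0.0600 s (step 3): θ=1.1132 0.9230 -0.4352 rad, qd=8.3630 1.0614 -4.9935 rad/s, tcp=0.1064 0.5160 0.7257 m, effort=-5.7386 2.8843 -2.1966 N·m.
t=0.1200 s (step 6): θ=1.5602 0.9972 -0.7173 rad, qd=5.9955 1.3171 -4.3268 rad/s, tcp=0.1485 0.4567 0.7054 m, effort=-10.6343 9.8938 -0.8096 N·m.
t=0.1800 s (step 9): θ=1.8236 1.0757 -0.9557 rad, qd=2.9234 1.2609 -3.6968 rad/s, tcp=0.1792 0.3925 0.6773 m, effort=-9.0412 8.4036 0.9837 N·m.
t=0.2400 s (step 12): θ=1.9288 1.1420 -1.1661 rad, qd=0.6854 0.8837 -3.3766 rad/s, tcp=0.1907 0.3279 0.6491 m, effort=-7.4714 4.7939 2.1707 N·m.
t=0.3000 s (step 15): θ=1.9149 1.1716 -1.3639 rad, qd=-1.0832 0.0300 -3.2335 rad/s, tcp=0.1901 0.2693 0.6218 m, effort=-6.6601 1.5279 2.8489 N·m.
t=0.3600 s (step 18): θ=1.8077 1.1372 -1.5517 rad, qd=-2.3785 -1.2036 -2.9851 rad/s, tcp=0.1852 0.2213 0.5972 m, effort=-6.3124 -0.1343 3.0384 N·m.
t=0.4200 s (step 21): θ=1.6476 1.0299 -1.7157 rad, qd=-2.7830 -2.2887 -2.4354 rad/s, tcp=0.1832 0.1821 0.5795 m, effort=-6.4659 0.6252 2.8650 N·m.
t=0.4800 s (step 24): θ=1.4902 0.8757 -1.8424 rad, qd=-2.3904 -2.7569 -1.8016 rad/s, tcp=0.1872 0.1457 0.5690 m, effort=-7.3914 1.8539 2.6971 N·m.
t=0.5400 s (step 27): θ=1.3628 0.7073 -1.9348 rad, qd=-1.8659 -2.8164 -1.2999 rad/s, tcp=0.1944 0.1091 0.5624 m, effort=-8.4363 2.4507 2.6673 N·m.
t=0.6000 s (step 30): θ=1.2637 0.5411 -2.0008 rad, qd=-1.4514 -2.7034 -0.9176 rad/s, tcp=0.2013 0.0726 0.5573 m, effort=-9.1904 2.7171 2.6834 N·m.
t=0.6200 s (step 31): θ=1.2359 0.4876 -2.0181 rad, qd=-1.3378 -2.6453 -0.8100 rad/s, tcp=0.2032 0.0607 0.5557 m.


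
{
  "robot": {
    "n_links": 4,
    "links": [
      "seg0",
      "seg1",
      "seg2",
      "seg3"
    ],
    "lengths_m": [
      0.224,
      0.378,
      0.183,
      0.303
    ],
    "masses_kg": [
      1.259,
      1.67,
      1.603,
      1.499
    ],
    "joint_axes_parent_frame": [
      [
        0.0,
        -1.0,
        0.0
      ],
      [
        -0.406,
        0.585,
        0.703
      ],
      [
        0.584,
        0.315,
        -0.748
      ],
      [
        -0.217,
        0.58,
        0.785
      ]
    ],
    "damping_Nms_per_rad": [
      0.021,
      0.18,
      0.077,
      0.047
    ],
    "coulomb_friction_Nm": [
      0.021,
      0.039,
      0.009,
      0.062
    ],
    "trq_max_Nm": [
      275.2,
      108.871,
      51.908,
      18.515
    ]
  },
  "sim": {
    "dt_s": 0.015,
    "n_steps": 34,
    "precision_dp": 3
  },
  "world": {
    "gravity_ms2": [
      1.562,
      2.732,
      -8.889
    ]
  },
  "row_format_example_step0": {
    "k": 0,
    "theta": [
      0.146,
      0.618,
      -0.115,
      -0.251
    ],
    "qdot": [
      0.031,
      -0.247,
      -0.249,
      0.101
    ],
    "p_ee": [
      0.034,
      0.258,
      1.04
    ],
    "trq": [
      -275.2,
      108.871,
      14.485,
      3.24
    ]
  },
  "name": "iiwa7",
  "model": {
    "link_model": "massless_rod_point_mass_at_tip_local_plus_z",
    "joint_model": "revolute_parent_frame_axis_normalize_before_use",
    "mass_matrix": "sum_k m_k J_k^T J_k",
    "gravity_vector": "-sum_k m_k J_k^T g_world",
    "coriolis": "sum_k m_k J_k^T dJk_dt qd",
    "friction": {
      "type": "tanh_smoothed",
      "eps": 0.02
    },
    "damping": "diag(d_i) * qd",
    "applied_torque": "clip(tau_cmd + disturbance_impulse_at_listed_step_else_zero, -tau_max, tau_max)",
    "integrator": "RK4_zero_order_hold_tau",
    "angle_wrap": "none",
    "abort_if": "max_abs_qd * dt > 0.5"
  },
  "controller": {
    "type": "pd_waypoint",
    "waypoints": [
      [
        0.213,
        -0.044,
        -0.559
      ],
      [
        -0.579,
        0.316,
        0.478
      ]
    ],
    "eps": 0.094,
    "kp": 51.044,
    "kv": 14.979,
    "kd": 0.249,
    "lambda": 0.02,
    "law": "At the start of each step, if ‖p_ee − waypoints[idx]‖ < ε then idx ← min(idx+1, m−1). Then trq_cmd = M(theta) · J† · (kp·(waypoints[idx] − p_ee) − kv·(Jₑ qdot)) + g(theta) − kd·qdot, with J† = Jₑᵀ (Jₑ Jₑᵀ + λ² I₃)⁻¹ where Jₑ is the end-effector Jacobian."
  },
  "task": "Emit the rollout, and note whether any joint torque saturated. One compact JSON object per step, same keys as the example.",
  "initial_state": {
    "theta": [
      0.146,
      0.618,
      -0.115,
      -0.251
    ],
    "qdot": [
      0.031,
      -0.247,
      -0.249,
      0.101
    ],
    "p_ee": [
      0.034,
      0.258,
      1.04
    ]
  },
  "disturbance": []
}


{"k":1,"theta":[0.126,0.625,-0.166,-0.334],"qdot":[-2.798,1.194,-6.892,-10.7],"p_ee":[0.033,0.258,1.038],"trq":[-275.2,108.871,26.201,3.943]}
{"k":2,"theta":[0.069,0.663,-0.292,-0.571],"qdot":[-4.779,3.887,-10.521,-20.043],"p_ee":[0.038,0.256,1.028],"trq":[-269.953,108.871,15.159,2.365]}
{"k":3,"theta":[-0.028,0.744,-0.593,-0.847],"qdot":[-7.698,8.159,-31.563,-13.766],"p_ee":[0.055,0.246,1.001],"trq":[7.505,51.761,-0.142,-1.641]}
{"k":4,"theta":[-0.114,0.925,-1.021,-1.071],"qdot":[-3.851,14.986,-22.612,-19.076],"p_ee":[0.106,0.212,0.961],"trq":[217.361,25.19,-2.785,3.919]}
{"k":5,"theta":[-0.147,1.161,-1.276,-1.417],"qdot":[-1.029,16.269,-15.244,-24.62],"p_ee":[0.177,0.177,0.904],"trq":[223.299,-11.991,9.975,5.595]}
{"k":6,"theta":[-0.151,1.394,-1.484,-1.787],"qdot":[0.512,14.987,-14.313,-23.597],"p_ee":[0.243,0.155,0.828],"trq":[171.467,-32.544,18.48,3.203]}
{"k":7,"theta":[-0.136,1.601,-1.7,-2.124],"qdot":[1.738,12.731,-15.366,-21.004],"p_ee":[0.294,0.15,0.743],"trq":[121.15,-42.351,22.714,0.337]}
{"k":8,"theta":[-0.102,1.771,-1.941,-2.422],"qdot":[3.013,9.876,-17.294,-18.62],"p_ee":[0.33,0.156,0.657],"trq":[79.034,-47.383,24.565,-2.035]}
{"k":9,"theta":[-0.048,1.895,-2.214,-2.693],"qdot":[4.294,6.572,-19.656,-17.605],"p_ee":[0.35,0.17,0.575],"trq":[45.979,-49.704,25.242,-3.581]}
{"k":10,"theta":[0.023,1.969,-2.525,-2.965],"qdot":[5.292,3.276,-22.221,-19.223],"p_ee":[0.358,0.188,0.5],"trq":[20.727,-48.441,25.311,-4.231]}
{"k":11,"theta":[0.105,1.999,-2.876,-3.287],"qdot":[5.667,0.726,-24.932,-24.545],"p_ee":[0.358,0.207,0.435],"trq":[2.722,-37.605,24.366,-3.939]}
{"k":12,"theta":[0.183,2.006,-3.246,-3.695],"qdot":[4.072,0.807,-21.89,-26.635],"p_ee":[0.357,0.228,0.388],"trq":[-9.023,1.352,17.957,-3.489]}
{"k":13,"theta":[0.198,2.058,-3.354,-3.822],"qdot":[-2.183,6.368,8.438,11.515],"p_ee":[0.357,0.252,0.357],"trq":[-20.19,0.874,7.833,-12.255]}
{"k":14,"theta":[0.171,2.154,-3.311,-3.825],"qdot":[-1.682,6.605,-1.261,-9.756],"p_ee":[0.353,0.27,0.324],"trq":[-3.318,-1.062,9.736,-4.672]}
{"k":15,"theta":[0.122,2.275,-3.258,-3.906],"qdot":[-4.942,9.504,7.619,-2.234],"p_ee":[0.349,0.279,0.287],"trq":[-5.129,-5.133,6.231,-5.648]}
{"k":16,"theta":[0.035,2.428,-3.166,-4.019],"qdot":[-6.982,11.18,5.098,-12.854],"p_ee":[0.345,0.286,0.25],"trq":[-4.607,6.486,3.322,-1.593]}
{"k":17,"theta":[-0.111,2.629,-3.05,-4.235],"qdot":[-12.208,15.231,9.23,-16.907],"p_ee":[0.345,0.299,0.216],"trq":[-7.847,-71.045,18.03,1.309]}
{"k":18,"theta":[-0.26,2.795,-2.971,-4.421],"qdot":[-7.317,6.995,1.205,-8.601],"p_ee":[0.348,0.324,0.184],"trq":[9.623,-34.806,13.624,2.306]}
{"k":19,"theta":[-0.346,2.867,-2.98,-4.509],"qdot":[-4.315,2.714,-1.996,-3.296],"p_ee":[0.349,0.341,0.149],"trq":[9.792,-22.703,11.981,1.296]}
{"k":20,"theta":[-0.399,2.89,-3.018,-4.53],"qdot":[-2.821,0.388,-3.021,0.589],"p_ee":[0.346,0.35,0.114],"trq":[7.692,-18.383,11.607,-0.3]}
{"k":21,"theta":[-0.435,2.884,-3.066,-4.501],"qdot":[-1.959,-1.204,-3.432,3.428],"p_ee":[0.34,0.352,0.081],"trq":[5.034,-17.676,11.749,-1.757]}
{"k":22,"theta":[-0.461,2.856,-3.119,-4.433],"qdot":[-1.454,-2.475,-3.509,5.827],"p_ee":[0.333,0.35,0.049],"trq":[1.233,-20.119,12.26,-3.033]}
{"k":23,"theta":[-0.481,2.811,-3.17,-4.331],"qdot":[-1.336,-3.499,-3.188,8.024],"p_ee":[0.325,0.349,0.019],"trq":[-6.876,-26.702,13.136,-4.175]}
{"k":24,"theta":[-0.507,2.755,-3.208,-4.196],"qdot":[-2.163,-3.864,-1.712,9.981],"p_ee":[0.318,0.348,-0.008],"trq":[-18.278,-21.501,10.574,-5.075]}
{"k":25,"theta":[-0.563,2.713,-3.204,-4.055],"qdot":[-5.239,-1.837,2.389,9.163],"p_ee":[0.315,0.349,-0.033],"trq":[-3.031,6.292,3.985,-4.78]}
{"k":26,"theta":[-0.659,2.704,-3.158,-3.97],"qdot":[-7.475,0.589,3.758,2.496],"p_ee":[0.314,0.348,-0.058],"trq":[8.714,15.003,2.084,-2.597]}
{"k":27,"theta":[-0.779,2.725,-3.098,-3.968],"qdot":[-8.663,2.182,4.26,-2.344],"p_ee":[0.314,0.343,-0.084],"trq":[11.455,17.93,1.02,-0.783]}
{"k":28,"theta":[-0.918,2.769,-3.026,-4.025],"qdot":[-9.832,3.687,5.152,-5.447],"p_ee":[0.314,0.337,-0.109],"trq":[8.662,9.467,1.814,0.48]}
{"k":29,"theta":[-1.069,2.827,-2.941,-4.1],"qdot":[-10.283,4.002,6.1,-4.617],"p_ee":[0.314,0.334,-0.134],"trq":[22.952,-12.171,5.83,0.648]}
{"k":30,"theta":[-1.196,2.854,-2.868,-4.114],"qdot":[-6.709,-0.241,4.054,2.985],"p_ee":[0.314,0.332,-0.159],"trq":[24.489,-1.969,4.102,-0.916]}
{"k":31,"theta":[-1.278,2.831,-2.827,-4.06],"qdot":[-4.227,-2.819,1.411,4.192],"p_ee":[0.313,0.326,-0.183],"trq":[26.31,4.083,3.66,-1.073]}
{"k":32,"theta":[-1.325,2.774,-2.829,-4.004],"qdot":[-2.038,-4.836,-1.87,3.132],"p_ee":[0.312,0.318,-0.207],"trq":[27.649,8.029,4.085,-0.755]}
{"k":33,"theta":[-1.342,2.69,-2.881,-3.969],"qdot":[-0.21,-6.353,-5.32,1.175],"p_ee":[0.312,0.308,-0.229],"trq":[27.645,12.083,4.494,-0.284]}
{"k":34,"theta":[-1.339,2.591,-2.975,-3.964],"qdot":[0.457,-6.682,-7.038,-0.488],"p_ee":[0.312,0.299,-0.251]}
{"summary": "any joint saturated: yes"}
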